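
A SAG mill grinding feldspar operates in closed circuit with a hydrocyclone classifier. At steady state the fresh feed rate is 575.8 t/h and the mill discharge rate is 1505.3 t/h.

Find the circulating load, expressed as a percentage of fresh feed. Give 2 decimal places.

M = F + R at steady state, so:
R = M − F = 1505.3 − 575.8 = 929.5 t/h
CL = 100·R/F = 100·929.5/575.8 = 161.43 %

CL = 161.43 %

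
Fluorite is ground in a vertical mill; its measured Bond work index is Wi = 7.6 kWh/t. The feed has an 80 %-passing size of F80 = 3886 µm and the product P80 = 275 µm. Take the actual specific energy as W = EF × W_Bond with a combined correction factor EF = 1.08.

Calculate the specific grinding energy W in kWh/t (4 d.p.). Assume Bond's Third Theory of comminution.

Bond: W = 10·Wi·(1/√P80 − 1/√F80)
1/√275 = 0.060302;  1/√3886 = 0.016042
W = 10·7.6·(0.060302 − 0.016042) = 3.3638 kWh/t
Apply correction: 3.3638 × 1.08 = 3.6329 kWh/t

W = 3.6329 kWh/t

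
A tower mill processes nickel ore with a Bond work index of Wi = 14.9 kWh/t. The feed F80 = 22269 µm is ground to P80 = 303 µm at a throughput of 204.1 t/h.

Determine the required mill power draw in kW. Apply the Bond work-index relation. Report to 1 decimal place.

P = 1543.3 kW

Bond:  W = 10 Wi (1/√P − 1/√F)
W = 10·14.9·(1/√303 − 1/√22269) = 10·14.9·(0.050747) = 7.5614 kWh/t
P_mill = W·ṁ = 7.5614·204.1 = 1543.3 kW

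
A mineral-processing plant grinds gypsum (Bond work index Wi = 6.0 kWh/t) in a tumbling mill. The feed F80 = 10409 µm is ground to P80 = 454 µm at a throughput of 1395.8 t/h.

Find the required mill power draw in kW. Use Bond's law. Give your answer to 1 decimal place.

P = 3109.6 kW

W = 10 Wi (P80^-0.5 − F80^-0.5)
W = 10·6.0·(1/√454 − 1/√10409) = 10·6.0·(0.037131) = 2.2278 kWh/t
Mill draw = 2.2278 × 1395.8 = 3109.6 kW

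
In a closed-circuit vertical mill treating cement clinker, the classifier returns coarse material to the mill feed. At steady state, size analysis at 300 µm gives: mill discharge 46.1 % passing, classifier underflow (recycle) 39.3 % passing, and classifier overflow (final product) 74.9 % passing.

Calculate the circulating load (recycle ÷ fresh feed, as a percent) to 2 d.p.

Classifier node, passing 300 µm:
Fd + Rd = Ru + Fo ⇒ R/F = (o−d)/(d−u)
r = (74.9 − 46.1)/(46.1 − 39.3) = 28.8/6.8 = 4.2353
CL = 100·r = 423.53 %

CL = 423.53 %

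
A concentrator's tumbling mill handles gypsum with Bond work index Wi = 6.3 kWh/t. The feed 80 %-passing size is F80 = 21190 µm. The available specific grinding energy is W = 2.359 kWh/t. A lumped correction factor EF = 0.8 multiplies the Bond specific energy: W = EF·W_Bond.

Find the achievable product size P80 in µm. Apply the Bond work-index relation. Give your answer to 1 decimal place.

W = 10 Wi (P80^-0.5 − F80^-0.5)
W_Bond = W / EF = 2.359 / 0.8 = 2.9487 kWh/t
P80^-0.5 = F80^-0.5 + W_Bond/(10 Wi)
  = 2.9487/(10·6.3) + 1/√21190 = 0.046806 + 0.006870 = 0.053675
P80 = (1/0.053675)² = 18.6306² = 347.10 µm

P80 = 347.1 µm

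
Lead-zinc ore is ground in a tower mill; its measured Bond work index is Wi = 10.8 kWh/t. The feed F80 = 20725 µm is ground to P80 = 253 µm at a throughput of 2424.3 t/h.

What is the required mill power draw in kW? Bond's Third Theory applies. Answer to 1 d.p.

P = 14642.1 kW

W = 10 Wi (1/√P80 − 1/√F80)  [Bond]
W = 10·10.8·(1/√253 − 1/√20725) = 10·10.8·(0.055923) = 6.0397 kWh/t
Mill draw = 6.0397 × 2424.3 = 14642.1 kW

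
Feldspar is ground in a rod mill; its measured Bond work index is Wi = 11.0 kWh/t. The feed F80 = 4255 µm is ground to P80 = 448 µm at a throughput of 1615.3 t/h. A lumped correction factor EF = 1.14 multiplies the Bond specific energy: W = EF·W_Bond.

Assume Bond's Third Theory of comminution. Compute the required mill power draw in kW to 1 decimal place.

P = 6464.7 kW

W = 10 Wi / √P80 − 10 Wi / √F80
W = 10·11.0·(1/√448 − 1/√4255) = 10·11.0·(0.031915) = 3.5107 kWh/t
With EF = 1.14: W = 3.5107·1.14 = 4.0022 kWh/t
P_mill = W·ṁ = 4.0022·1615.3 = 6464.7 kW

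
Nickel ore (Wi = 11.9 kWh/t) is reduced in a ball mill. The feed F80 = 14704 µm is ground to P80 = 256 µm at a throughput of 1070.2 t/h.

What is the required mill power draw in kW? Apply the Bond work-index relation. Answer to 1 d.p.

W_Bond = 10·Wi·(1/√P₈₀ − 1/√F₈₀)
W = 10·11.9·(1/√256 − 1/√14704) = 10·11.9·(0.054253) = 6.4561 kWh/t
P = W·T = 6.4561·1070.2 = 6909.4 kW

P = 6909.4 kW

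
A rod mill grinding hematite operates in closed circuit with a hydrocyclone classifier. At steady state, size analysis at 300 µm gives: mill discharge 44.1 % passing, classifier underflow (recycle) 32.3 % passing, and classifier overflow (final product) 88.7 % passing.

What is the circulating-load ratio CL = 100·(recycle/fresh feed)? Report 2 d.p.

CL = 377.97 %

Mass balance on the −300 µm fraction:
Fd + Rd = Ru + Fo ⇒ R/F = (o−d)/(d−u)
r = (88.7 − 44.1)/(44.1 − 32.3) = 44.6/11.8 = 3.7797
CL = 100·r = 377.97 %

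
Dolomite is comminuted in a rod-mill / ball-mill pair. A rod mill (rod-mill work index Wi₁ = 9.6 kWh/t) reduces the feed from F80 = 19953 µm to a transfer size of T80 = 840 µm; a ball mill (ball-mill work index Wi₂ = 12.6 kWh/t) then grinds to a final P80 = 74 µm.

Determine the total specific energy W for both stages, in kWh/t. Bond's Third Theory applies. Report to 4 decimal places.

W = 12.9325 kWh/t

Bond: W = 10·Wi·(1/√P80 − 1/√F80)
Stage 1 (19953→840 µm, Wi₁=9.6): W₁ = 10·9.6·(0.034503 − 0.007079) = 2.6327 kWh/t
Stage 2 (840→74 µm, Wi₂=12.6): W₂ = 10·12.6·(0.116248 − 0.034503) = 10.2998 kWh/t
W = W₁ + W₂ = 2.6327 + 10.2998 = 12.9325 kWh/t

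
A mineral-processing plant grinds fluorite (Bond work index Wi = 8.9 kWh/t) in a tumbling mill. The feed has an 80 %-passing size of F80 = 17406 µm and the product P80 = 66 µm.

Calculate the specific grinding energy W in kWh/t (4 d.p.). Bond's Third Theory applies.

W = 10.2806 kWh/t

W = 10·Wi·[P80^(−½) − F80^(−½)]
1/√66 = 0.123091;  1/√17406 = 0.007580
W = 10·8.9·(0.123091 − 0.007580) = 10.2806 kWh/t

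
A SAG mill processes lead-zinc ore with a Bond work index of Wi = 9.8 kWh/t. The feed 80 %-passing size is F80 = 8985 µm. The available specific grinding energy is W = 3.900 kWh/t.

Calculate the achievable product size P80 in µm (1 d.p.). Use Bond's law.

Bond: W = 10·Wi·(1/√P80 − 1/√F80)
⇒ 1/√P80 = W/(10 Wi) + 1/√F80
  = 3.9000/(10·9.8) + 1/√8985 = 0.039796 + 0.010550 = 0.050346
P80 = (1/0.050346)² = 19.8627² = 394.53 µm

P80 = 394.5 µm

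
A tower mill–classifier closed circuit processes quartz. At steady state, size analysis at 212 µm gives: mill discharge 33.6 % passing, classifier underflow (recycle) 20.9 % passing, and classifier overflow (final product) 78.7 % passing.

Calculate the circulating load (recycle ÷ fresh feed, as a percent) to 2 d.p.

CL = 355.12 %

Let r = R/F. Size balance at 212 µm:
d + r·d = r·u + o → r(d−u) = o−d
r = (78.7 − 33.6)/(33.6 − 20.9) = 45.1/12.7 = 3.5512
CL = 100·r = 355.12 %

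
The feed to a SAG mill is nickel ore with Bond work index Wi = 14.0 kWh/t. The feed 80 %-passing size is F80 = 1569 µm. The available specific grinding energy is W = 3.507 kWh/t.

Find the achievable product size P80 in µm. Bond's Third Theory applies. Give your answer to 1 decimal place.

W = 10·Wi·[P80^(−½) − F80^(−½)]
1/√P80 = 1/√F80 + W/(10·Wi)
  = 3.5070/(10·14.0) + 1/√1569 = 0.025050 + 0.025246 = 0.050296
P80 = (1/0.050296)² = 19.8824² = 395.31 µm

P80 = 395.3 µm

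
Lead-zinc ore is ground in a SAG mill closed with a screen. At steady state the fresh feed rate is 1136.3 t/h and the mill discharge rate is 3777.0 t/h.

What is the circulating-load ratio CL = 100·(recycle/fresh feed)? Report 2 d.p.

Mill node: discharge = fresh + recycle.
R = M − F = 3777.0 − 1136.3 = 2640.7 t/h
CL = 100·R/F = 100·2640.7/1136.3 = 232.39 %

CL = 232.39 %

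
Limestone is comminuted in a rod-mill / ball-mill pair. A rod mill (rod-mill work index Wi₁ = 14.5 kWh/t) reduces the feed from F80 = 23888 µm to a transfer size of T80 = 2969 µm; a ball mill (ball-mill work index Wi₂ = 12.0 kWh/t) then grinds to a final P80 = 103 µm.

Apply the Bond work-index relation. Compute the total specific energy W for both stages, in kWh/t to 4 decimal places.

W = 11.3446 kWh/t

W = 10 Wi / √P80 − 10 Wi / √F80
Stage 1 (23888→2969 µm, Wi₁=14.5): W₁ = 10·14.5·(0.018352 − 0.006470) = 1.7229 kWh/t
Stage 2 (2969→103 µm, Wi₂=12.0): W₂ = 10·12.0·(0.098533 − 0.018352) = 9.6217 kWh/t
W = W₁ + W₂ = 1.7229 + 9.6217 = 11.3446 kWh/t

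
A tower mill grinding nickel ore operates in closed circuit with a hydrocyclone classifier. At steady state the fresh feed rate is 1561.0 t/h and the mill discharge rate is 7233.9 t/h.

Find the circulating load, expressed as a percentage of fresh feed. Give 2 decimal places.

Discharge = new feed + return, hence
R = M − F = 7233.9 − 1561.0 = 5672.9 t/h
CL = 100·R/F = 100·5672.9/1561.0 = 363.41 %

CL = 363.41 %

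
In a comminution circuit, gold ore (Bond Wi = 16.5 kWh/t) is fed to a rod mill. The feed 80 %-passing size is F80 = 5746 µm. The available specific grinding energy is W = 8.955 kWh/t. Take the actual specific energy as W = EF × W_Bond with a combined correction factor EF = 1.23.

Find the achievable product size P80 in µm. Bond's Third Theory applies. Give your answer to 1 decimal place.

P80 = 304.4 µm

W = 10·Wi·[P80^(−½) − F80^(−½)]
W_Bond = W / EF = 8.955 / 1.23 = 7.2805 kWh/t
⇒ 1/√P80 = W_Bond/(10·Wi) + 1/√F80
  = 7.2805/(10·16.5) + 1/√5746 = 0.044124 + 0.013192 = 0.057316
P80 = (1/0.057316)² = 17.4470² = 304.40 µm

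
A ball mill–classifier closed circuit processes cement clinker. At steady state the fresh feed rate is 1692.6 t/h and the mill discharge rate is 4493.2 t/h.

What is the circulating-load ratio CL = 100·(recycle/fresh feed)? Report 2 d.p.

CL = 165.46 %

Steady state: M = F + R.
R = M − F = 4493.2 − 1692.6 = 2800.6 t/h
CL = 100·R/F = 100·2800.6/1692.6 = 165.46 %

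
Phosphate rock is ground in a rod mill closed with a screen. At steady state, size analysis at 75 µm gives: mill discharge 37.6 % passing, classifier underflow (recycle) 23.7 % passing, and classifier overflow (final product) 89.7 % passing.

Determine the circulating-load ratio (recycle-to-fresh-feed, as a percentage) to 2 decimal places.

CL = 374.82 %

Let r = R/F. Size balance at 75 µm:
d + r·d = r·u + o → r(d−u) = o−d
r = (89.7 − 37.6)/(37.6 − 23.7) = 52.1/13.9 = 3.7482
CL = 100·r = 374.82 %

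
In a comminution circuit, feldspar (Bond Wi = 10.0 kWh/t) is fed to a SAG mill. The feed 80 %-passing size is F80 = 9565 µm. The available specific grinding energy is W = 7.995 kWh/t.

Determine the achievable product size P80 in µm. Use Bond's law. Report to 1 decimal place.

P80 = 123.0 µm

W = 10·Wi·(P80^(-½) − F80^(-½))
⇒ 1/√P80 = W/(10·Wi) + 1/√F80
  = 7.9950/(10·10.0) + 1/√9565 = 0.079950 + 0.010225 = 0.090175
P80 = (1/0.090175)² = 11.0896² = 122.98 µm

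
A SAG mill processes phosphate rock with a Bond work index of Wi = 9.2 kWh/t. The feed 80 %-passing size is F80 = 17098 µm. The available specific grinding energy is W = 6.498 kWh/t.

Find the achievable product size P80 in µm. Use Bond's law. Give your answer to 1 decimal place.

W = 10·Wi·[P80^(−½) − F80^(−½)]
⇒ 1/√P80 = W/(10·Wi) + 1/√F80
  = 6.4980/(10·9.2) + 1/√17098 = 0.070630 + 0.007648 = 0.078278
P80 = (1/0.078278)² = 12.7750² = 163.20 µm

P80 = 163.2 µm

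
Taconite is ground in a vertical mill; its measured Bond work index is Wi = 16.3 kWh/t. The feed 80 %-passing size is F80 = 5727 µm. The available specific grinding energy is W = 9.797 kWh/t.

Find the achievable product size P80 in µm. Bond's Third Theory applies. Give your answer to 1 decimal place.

W_Bond = 10·Wi·(1/√P₈₀ − 1/√F₈₀)
1/√P80 = 1/√F80 + W/(10·Wi)
  = 9.7970/(10·16.3) + 1/√5727 = 0.060104 + 0.013214 = 0.073318
P80 = (1/0.073318)² = 13.6391² = 186.03 µm

P80 = 186.0 µm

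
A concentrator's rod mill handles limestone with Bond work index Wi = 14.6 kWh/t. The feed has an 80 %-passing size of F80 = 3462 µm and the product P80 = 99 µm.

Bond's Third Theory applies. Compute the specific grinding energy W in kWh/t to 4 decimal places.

W = 12.1922 kWh/t

Bond: W = 10·Wi·(1/√P80 − 1/√F80)
1/√99 = 0.100504;  1/√3462 = 0.016996
W = 10·14.6·(0.100504 − 0.016996) = 12.1922 kWh/t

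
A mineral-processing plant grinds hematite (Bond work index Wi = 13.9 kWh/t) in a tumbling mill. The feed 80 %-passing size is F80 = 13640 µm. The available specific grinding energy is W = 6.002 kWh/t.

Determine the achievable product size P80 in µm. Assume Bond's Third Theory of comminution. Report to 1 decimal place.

W_Bond = 10·Wi·(1/√P₈₀ − 1/√F₈₀)
⇒ 1/√P80 = W/(10·Wi) + 1/√F80
  = 6.0020/(10·13.9) + 1/√13640 = 0.043180 + 0.008562 = 0.051742
P80 = (1/0.051742)² = 19.3266² = 373.52 µm

P80 = 373.5 µm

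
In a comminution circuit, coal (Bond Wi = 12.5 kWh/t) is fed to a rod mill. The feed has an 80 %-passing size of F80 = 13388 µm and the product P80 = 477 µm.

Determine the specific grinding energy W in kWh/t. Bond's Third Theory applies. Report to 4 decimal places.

Bond:  W = 10 Wi (1/√P − 1/√F)
1/√477 = 0.045787;  1/√13388 = 0.008643
W = 10·12.5·(0.045787 − 0.008643) = 4.6430 kWh/t

W = 4.6430 kWh/t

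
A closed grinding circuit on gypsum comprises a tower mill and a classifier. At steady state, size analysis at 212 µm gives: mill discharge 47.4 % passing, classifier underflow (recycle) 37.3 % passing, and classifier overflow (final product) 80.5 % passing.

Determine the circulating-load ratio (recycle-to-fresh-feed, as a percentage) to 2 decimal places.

CL = 327.72 %

Let r = R/F. Size balance at 212 µm:
(1+r)d = ru + o → r = (o−d)/(d−u)
r = (80.5 − 47.4)/(47.4 − 37.3) = 33.1/10.1 = 3.2772
CL = 100·r = 327.72 %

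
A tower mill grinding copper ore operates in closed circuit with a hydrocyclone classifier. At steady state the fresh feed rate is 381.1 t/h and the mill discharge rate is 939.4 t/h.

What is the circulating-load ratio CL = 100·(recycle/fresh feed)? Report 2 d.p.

CL = 146.50 %

Discharge = new feed + return, hence
R = M − F = 939.4 − 381.1 = 558.3 t/h
CL = 100·R/F = 100·558.3/381.1 = 146.50 %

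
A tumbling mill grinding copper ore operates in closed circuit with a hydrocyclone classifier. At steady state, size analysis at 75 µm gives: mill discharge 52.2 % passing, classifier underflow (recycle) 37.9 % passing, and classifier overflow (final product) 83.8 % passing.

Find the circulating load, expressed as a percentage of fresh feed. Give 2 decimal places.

CL = 220.98 %

Let r = R/F. Size balance at 75 µm:
(1+r)d = ru + o → r = (o−d)/(d−u)
r = (83.8 − 52.2)/(52.2 − 37.9) = 31.6/14.3 = 2.2098
CL = 100·r = 220.98 %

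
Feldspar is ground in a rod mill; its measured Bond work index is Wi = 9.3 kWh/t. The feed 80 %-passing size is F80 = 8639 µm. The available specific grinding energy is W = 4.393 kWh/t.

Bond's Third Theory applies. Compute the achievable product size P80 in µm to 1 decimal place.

W = 10 Wi / √P80 − 10 Wi / √F80
P80^(−½) = W/(10 Wi) + F80^(−½)
  = 4.3930/(10·9.3) + 1/√8639 = 0.047237 + 0.010759 = 0.057995
P80 = (1/0.057995)² = 17.2427² = 297.31 µm

P80 = 297.3 µm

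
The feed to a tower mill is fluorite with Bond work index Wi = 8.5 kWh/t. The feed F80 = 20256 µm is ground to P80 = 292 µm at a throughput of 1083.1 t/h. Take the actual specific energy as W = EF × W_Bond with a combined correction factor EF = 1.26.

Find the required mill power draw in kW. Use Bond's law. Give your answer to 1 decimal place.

P = 5973.3 kW

W = 10 Wi (P80^-0.5 − F80^-0.5)
W = 10·8.5·(1/√292 − 1/√20256) = 10·8.5·(0.051494) = 4.3770 kWh/t
Apply correction: 4.3770 × 1.26 = 5.5150 kWh/t
P_mill = W·ṁ = 5.5150·1083.1 = 5973.3 kW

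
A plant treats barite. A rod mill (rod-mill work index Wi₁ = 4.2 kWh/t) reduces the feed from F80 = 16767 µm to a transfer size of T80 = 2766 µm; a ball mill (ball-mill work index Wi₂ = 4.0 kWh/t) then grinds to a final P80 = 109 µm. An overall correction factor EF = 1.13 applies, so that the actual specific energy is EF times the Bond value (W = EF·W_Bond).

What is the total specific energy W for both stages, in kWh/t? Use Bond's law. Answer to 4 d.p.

W = 4.0058 kWh/t

W = 10 Wi / √P80 − 10 Wi / √F80
Stage 1 (16767→2766 µm, Wi₁=4.2): W₁ = 10·4.2·(0.019014 − 0.007723) = 0.4742 kWh/t
Stage 2 (2766→109 µm, Wi₂=4.0): W₂ = 10·4.0·(0.095783 − 0.019014) = 3.0707 kWh/t
W = W₁ + W₂ = 0.4742 + 3.0707 = 3.5450 kWh/t
W_actual = 1.13 × 3.5450 = 4.0058 kWh/t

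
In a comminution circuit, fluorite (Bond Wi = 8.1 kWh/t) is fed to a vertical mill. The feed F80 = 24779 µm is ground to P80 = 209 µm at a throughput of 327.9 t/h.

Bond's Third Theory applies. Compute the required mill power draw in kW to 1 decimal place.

W = 10 Wi (P80^-0.5 − F80^-0.5)
W = 10·8.1·(1/√209 − 1/√24779) = 10·8.1·(0.062819) = 5.0883 kWh/t
Power = W × throughput = 5.0883 kWh/t × 327.9 t/h = 1668.5 kW

P = 1668.5 kW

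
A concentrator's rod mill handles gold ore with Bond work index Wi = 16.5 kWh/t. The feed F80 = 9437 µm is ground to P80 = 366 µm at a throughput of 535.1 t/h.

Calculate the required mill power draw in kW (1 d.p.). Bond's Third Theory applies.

Bond:  W = 10 Wi (1/√P − 1/√F)
W = 10·16.5·(1/√366 − 1/√9437) = 10·16.5·(0.041977) = 6.9262 kWh/t
P = W·T = 6.9262·535.1 = 3706.2 kW

P = 3706.2 kW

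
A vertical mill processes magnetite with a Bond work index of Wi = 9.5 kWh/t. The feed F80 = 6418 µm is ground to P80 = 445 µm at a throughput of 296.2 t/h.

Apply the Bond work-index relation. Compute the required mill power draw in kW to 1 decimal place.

W = 10 Wi / √P80 − 10 Wi / √F80
W = 10·9.5·(1/√445 − 1/√6418) = 10·9.5·(0.034922) = 3.3176 kWh/t
Mill draw = 3.3176 × 296.2 = 982.7 kW

P = 982.7 kW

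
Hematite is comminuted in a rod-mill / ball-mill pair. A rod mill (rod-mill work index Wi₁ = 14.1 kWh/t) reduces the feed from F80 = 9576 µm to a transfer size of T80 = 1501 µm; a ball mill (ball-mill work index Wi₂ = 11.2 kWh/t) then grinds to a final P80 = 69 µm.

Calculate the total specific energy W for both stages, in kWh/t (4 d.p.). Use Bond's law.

W = 12.7909 kWh/t

Bond:  W = 10 Wi (1/√P − 1/√F)
Stage 1 (9576→1501 µm, Wi₁=14.1): W₁ = 10·14.1·(0.025811 − 0.010219) = 2.1985 kWh/t
Stage 2 (1501→69 µm, Wi₂=11.2): W₂ = 10·11.2·(0.120386 − 0.025811) = 10.5924 kWh/t
W = W₁ + W₂ = 2.1985 + 10.5924 = 12.7909 kWh/t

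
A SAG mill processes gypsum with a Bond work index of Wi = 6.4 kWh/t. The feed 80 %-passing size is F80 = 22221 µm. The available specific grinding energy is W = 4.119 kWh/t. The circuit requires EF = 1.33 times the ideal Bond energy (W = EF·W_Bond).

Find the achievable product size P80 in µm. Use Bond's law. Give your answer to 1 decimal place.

P80 = 329.4 µm

Bond:  W = 10 Wi (1/√P − 1/√F)
W_Bond = W / EF = 4.119 / 1.33 = 3.0970 kWh/t
P80^(−½) = W_Bond/(10 Wi) + F80^(−½)
  = 3.0970/(10·6.4) + 1/√22221 = 0.048391 + 0.006708 = 0.055099
P80 = (1/0.055099)² = 18.1492² = 329.39 µm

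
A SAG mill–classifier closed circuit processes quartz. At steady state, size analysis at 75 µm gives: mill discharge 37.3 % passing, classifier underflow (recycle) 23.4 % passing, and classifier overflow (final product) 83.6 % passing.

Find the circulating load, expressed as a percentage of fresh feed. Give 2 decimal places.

Mass balance on the −75 µm fraction:
r = (o − d)/(d − u)
r = (83.6 − 37.3)/(37.3 − 23.4) = 46.3/13.9 = 3.3309
CL = 100·r = 333.09 %

CL = 333.09 %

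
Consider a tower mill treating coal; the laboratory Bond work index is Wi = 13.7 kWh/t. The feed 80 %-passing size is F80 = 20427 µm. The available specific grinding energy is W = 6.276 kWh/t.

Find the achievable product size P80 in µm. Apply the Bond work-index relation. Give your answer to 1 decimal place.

W = 10·Wi·[P80^(−½) − F80^(−½)]
⇒ 1/√P80 = W/(10 Wi) + 1/√F80
  = 6.2760/(10·13.7) + 1/√20427 = 0.045810 + 0.006997 = 0.052807
P80 = (1/0.052807)² = 18.9369² = 358.61 µm

P80 = 358.6 µm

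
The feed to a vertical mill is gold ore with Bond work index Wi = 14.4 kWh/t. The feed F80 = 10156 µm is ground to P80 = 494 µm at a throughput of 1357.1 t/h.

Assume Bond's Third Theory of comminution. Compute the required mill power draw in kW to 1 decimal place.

W = 10·Wi·[P80^(−½) − F80^(−½)]
W = 10·14.4·(1/√494 − 1/√10156) = 10·14.4·(0.035069) = 5.0500 kWh/t
Mill draw = 5.0500 × 1357.1 = 6853.3 kW

P = 6853.3 kW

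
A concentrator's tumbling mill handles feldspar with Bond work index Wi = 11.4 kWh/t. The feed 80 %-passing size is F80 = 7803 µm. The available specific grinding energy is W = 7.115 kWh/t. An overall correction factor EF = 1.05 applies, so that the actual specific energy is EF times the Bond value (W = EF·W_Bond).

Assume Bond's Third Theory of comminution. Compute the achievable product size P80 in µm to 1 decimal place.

P80 = 199.7 µm

Bond:  W = 10 Wi (1/√P − 1/√F)
W_Bond = W / EF = 7.115 / 1.05 = 6.7762 kWh/t
1/√P80 = 1/√F80 + W_Bond/(10·Wi)
  = 6.7762/(10·11.4) + 1/√7803 = 0.059440 + 0.011321 = 0.070761
P80 = (1/0.070761)² = 14.1321² = 199.72 µm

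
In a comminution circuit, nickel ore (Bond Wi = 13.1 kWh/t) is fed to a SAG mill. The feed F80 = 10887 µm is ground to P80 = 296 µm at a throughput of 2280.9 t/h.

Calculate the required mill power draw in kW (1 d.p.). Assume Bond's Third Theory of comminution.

P = 14503.6 kW

W = 10·Wi·(P80^(-½) − F80^(-½))
W = 10·13.1·(1/√296 − 1/√10887) = 10·13.1·(0.048540) = 6.3587 kWh/t
Power = W × throughput = 6.3587 kWh/t × 2280.9 t/h = 14503.6 kW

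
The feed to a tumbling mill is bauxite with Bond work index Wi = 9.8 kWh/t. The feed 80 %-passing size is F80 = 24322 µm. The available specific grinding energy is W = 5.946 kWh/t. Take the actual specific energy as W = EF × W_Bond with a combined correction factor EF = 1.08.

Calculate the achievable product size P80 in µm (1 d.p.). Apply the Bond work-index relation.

P80 = 255.3 µm

Bond:  W = 10 Wi (1/√P − 1/√F)
W_Bond = W / EF = 5.946 / 1.08 = 5.5056 kWh/t
⇒ 1/√P80 = W_Bond/(10·Wi) + 1/√F80
  = 5.5056/(10·9.8) + 1/√24322 = 0.056179 + 0.006412 = 0.062591
P80 = (1/0.062591)² = 15.9767² = 255.25 µm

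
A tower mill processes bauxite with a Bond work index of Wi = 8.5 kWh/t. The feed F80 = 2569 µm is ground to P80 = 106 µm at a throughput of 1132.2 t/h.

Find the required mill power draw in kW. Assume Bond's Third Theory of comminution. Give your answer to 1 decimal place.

W = 10 Wi / √P80 − 10 Wi / √F80
W = 10·8.5·(1/√106 − 1/√2569) = 10·8.5·(0.077399) = 6.5789 kWh/t
P = W·T = 6.5789·1132.2 = 7448.6 kW

P = 7448.6 kW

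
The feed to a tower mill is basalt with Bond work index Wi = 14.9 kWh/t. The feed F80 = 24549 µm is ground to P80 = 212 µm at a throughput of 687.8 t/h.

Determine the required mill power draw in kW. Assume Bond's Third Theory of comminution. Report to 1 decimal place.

W = 10·Wi·(P80^(-½) − F80^(-½))
W = 10·14.9·(1/√212 − 1/√24549) = 10·14.9·(0.062298) = 9.2824 kWh/t
P = W·T = 9.2824·687.8 = 6384.4 kW

P = 6384.4 kW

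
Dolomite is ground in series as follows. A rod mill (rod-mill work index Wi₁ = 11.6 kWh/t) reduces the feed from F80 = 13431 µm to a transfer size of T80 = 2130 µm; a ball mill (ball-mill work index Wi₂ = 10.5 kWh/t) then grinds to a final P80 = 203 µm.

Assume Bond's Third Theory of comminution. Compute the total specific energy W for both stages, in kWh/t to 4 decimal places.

W = 6.6070 kWh/t

Bond: W = 10·Wi·(1/√P80 − 1/√F80)
Stage 1 (13431→2130 µm, Wi₁=11.6): W₁ = 10·11.6·(0.021668 − 0.008629) = 1.5125 kWh/t
Stage 2 (2130→203 µm, Wi₂=10.5): W₂ = 10·10.5·(0.070186 − 0.021668) = 5.0945 kWh/t
W = W₁ + W₂ = 1.5125 + 5.0945 = 6.6070 kWh/t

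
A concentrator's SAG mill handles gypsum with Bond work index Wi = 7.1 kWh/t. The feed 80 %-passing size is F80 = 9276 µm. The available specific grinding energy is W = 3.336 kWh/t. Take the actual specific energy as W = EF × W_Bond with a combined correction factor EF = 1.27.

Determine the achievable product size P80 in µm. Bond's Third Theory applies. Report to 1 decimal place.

P80 = 445.5 µm

W = 10·Wi·(P80^(-½) − F80^(-½))
W_Bond = W / EF = 3.336 / 1.27 = 2.6268 kWh/t
1/√P80 = 1/√F80 + W_Bond/(10·Wi)
  = 2.6268/(10·7.1) + 1/√9276 = 0.036997 + 0.010383 = 0.047380
P80 = (1/0.047380)² = 21.1061² = 445.47 µm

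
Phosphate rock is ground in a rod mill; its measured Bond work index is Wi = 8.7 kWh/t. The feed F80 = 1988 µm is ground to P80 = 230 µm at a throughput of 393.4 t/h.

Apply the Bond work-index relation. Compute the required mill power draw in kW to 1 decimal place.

W_Bond = 10·Wi·(1/√P₈₀ − 1/√F₈₀)
W = 10·8.7·(1/√230 − 1/√1988) = 10·8.7·(0.043510) = 3.7854 kWh/t
P_mill = W·ṁ = 3.7854·393.4 = 1489.2 kW

P = 1489.2 kW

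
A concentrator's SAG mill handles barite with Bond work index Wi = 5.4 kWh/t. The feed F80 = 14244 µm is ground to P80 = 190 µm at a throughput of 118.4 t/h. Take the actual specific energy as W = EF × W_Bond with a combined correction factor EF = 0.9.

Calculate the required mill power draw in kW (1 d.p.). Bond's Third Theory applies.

P = 369.2 kW

W = 10 Wi (1/√P80 − 1/√F80)  [Bond]
W = 10·5.4·(1/√190 − 1/√14244) = 10·5.4·(0.064169) = 3.4651 kWh/t
Corrected W = EF·W_Bond = 0.9·3.4651 = 3.1186 kWh/t
Power = W × throughput = 3.1186 kWh/t × 118.4 t/h = 369.2 kW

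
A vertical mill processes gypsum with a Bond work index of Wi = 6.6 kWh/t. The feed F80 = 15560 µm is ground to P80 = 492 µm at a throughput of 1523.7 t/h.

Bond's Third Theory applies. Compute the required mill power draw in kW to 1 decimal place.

P = 3727.6 kW

W_Bond = 10·Wi·(1/√P₈₀ − 1/√F₈₀)
W = 10·6.6·(1/√492 − 1/√15560) = 10·6.6·(0.037067) = 2.4464 kWh/t
Mill draw = 2.4464 × 1523.7 = 3727.6 kW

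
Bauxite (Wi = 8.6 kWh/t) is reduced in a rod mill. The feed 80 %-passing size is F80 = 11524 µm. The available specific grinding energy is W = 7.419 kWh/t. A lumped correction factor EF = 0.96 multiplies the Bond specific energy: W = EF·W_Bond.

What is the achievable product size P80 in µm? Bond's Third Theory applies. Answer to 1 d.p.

P80 = 101.7 µm

W = 10 Wi (P80^-0.5 − F80^-0.5)
W_Bond = W / EF = 7.419 / 0.96 = 7.7281 kWh/t
1/√P80 = 1/√F80 + W_Bond/(10·Wi)
  = 7.7281/(10·8.6) + 1/√11524 = 0.089862 + 0.009315 = 0.099177
P80 = (1/0.099177)² = 10.0830² = 101.67 µm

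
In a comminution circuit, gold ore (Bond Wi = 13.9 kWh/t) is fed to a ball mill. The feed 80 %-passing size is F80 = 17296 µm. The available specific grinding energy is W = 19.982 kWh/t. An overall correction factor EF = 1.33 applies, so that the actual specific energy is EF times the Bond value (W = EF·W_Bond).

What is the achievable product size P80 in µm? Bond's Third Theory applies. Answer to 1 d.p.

P80 = 74.7 µm

W = 10 Wi / √P80 − 10 Wi / √F80
W_Bond = W / EF = 19.982 / 1.33 = 15.0241 kWh/t
P80^-0.5 = F80^-0.5 + W_Bond/(10 Wi)
  = 15.0241/(10·13.9) + 1/√17296 = 0.108087 + 0.007604 = 0.115691
P80 = (1/0.115691)² = 8.6438² = 74.71 µm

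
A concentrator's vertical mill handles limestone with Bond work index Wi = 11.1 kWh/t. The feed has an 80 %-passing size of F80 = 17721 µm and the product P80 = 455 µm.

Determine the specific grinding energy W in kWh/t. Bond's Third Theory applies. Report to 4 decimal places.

W_Bond = 10·Wi·(1/√P₈₀ − 1/√F₈₀)
1/√455 = 0.046881;  1/√17721 = 0.007512
W = 10·11.1·(0.046881 − 0.007512) = 4.3699 kWh/t

W = 4.3699 kWh/t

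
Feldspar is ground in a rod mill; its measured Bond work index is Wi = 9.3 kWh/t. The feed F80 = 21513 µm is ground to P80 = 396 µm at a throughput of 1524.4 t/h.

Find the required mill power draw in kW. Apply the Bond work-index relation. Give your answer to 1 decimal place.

W = 10·Wi·(P80^(-½) − F80^(-½))
W = 10·9.3·(1/√396 − 1/√21513) = 10·9.3·(0.043434) = 4.0394 kWh/t
P = W·T = 4.0394·1524.4 = 6157.6 kW

P = 6157.6 kW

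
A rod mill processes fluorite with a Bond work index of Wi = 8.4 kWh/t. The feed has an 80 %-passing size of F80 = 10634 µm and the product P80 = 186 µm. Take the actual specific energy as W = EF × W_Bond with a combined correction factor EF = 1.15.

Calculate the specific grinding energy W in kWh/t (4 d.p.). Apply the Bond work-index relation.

W = 6.1463 kWh/t

W = 10·Wi·(P80^(-½) − F80^(-½))
1/√186 = 0.073324;  1/√10634 = 0.009697
W = 10·8.4·(0.073324 − 0.009697) = 5.3446 kWh/t
Corrected W = EF·W_Bond = 1.15·5.3446 = 6.1463 kWh/t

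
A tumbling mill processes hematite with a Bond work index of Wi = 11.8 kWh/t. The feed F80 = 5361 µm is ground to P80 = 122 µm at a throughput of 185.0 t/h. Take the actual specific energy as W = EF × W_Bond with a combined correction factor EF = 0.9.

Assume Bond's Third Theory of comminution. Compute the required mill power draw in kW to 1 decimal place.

P = 1510.4 kW

W_Bond = 10·Wi·(1/√P₈₀ − 1/√F₈₀)
W = 10·11.8·(1/√122 − 1/√5361) = 10·11.8·(0.076878) = 9.0716 kWh/t
Apply correction: 9.0716 × 0.9 = 8.1645 kWh/t
Mill draw = 8.1645 × 185.0 = 1510.4 kW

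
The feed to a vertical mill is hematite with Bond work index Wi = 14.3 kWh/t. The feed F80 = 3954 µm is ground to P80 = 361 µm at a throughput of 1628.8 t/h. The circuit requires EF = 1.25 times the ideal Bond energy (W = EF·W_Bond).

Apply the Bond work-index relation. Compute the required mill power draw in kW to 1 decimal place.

P = 10693.4 kW

W = 10 Wi (1/√P80 − 1/√F80)  [Bond]
W = 10·14.3·(1/√361 − 1/√3954) = 10·14.3·(0.036728) = 5.2522 kWh/t
W_actual = 1.25 × 5.2522 = 6.5652 kWh/t
P = W·T = 6.5652·1628.8 = 10693.4 kW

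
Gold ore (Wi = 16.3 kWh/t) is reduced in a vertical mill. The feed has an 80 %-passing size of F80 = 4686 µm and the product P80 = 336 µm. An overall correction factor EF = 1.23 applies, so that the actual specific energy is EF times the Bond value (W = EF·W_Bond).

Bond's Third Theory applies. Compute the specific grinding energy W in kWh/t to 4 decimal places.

W = 10 Wi (P80^-0.5 − F80^-0.5)
1/√336 = 0.054554;  1/√4686 = 0.014608
W = 10·16.3·(0.054554 − 0.014608) = 6.5112 kWh/t
With EF = 1.23: W = 6.5112·1.23 = 8.0088 kWh/t

W = 8.0088 kWh/t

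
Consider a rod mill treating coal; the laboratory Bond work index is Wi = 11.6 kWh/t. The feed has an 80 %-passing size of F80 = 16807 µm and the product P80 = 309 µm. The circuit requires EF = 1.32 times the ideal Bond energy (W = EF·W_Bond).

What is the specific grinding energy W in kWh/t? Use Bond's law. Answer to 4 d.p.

W = 7.5296 kWh/t

Bond:  W = 10 Wi (1/√P − 1/√F)
1/√309 = 0.056888;  1/√16807 = 0.007714
W = 10·11.6·(0.056888 − 0.007714) = 5.7042 kWh/t
Corrected W = EF·W_Bond = 1.32·5.7042 = 7.5296 kWh/t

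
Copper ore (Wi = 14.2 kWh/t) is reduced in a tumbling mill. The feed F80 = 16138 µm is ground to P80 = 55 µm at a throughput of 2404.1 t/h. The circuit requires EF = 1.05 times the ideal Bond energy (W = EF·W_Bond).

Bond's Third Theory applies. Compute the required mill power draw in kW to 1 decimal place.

Bond: W = 10·Wi·(1/√P80 − 1/√F80)
W = 10·14.2·(1/√55 − 1/√16138) = 10·14.2·(0.126968) = 18.0295 kWh/t
Corrected W = EF·W_Bond = 1.05·18.0295 = 18.9310 kWh/t
P_mill = W·ṁ = 18.9310·2404.1 = 45511.9 kW

P = 45511.9 kW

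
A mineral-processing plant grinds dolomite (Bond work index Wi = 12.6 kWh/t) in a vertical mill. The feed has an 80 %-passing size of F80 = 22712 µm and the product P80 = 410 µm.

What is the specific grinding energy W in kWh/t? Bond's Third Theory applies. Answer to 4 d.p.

W = 5.3866 kWh/t

W = 10·Wi·[P80^(−½) − F80^(−½)]
1/√410 = 0.049386;  1/√22712 = 0.006635
W = 10·12.6·(0.049386 − 0.006635) = 5.3866 kWh/t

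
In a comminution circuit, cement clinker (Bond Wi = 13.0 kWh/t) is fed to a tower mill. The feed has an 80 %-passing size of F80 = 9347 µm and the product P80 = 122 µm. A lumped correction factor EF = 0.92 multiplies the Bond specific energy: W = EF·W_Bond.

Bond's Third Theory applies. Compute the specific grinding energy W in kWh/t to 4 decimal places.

W = 9.5910 kWh/t

Bond:  W = 10 Wi (1/√P − 1/√F)
1/√122 = 0.090536;  1/√9347 = 0.010343
W = 10·13.0·(0.090536 − 0.010343) = 10.4250 kWh/t
W_actual = 0.92 × 10.4250 = 9.5910 kWh/t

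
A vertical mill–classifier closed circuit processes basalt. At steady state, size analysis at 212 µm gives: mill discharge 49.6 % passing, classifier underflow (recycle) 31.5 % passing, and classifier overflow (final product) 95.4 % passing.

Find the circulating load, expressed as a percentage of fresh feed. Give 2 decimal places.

Balance %-passing 212 µm (r = R/F):
(1+r)·d = r·u + o ⇒ r = (o−d)/(d−u)
r = (95.4 − 49.6)/(49.6 − 31.5) = 45.8/18.1 = 2.5304
CL = 100·r = 253.04 %

CL = 253.04 %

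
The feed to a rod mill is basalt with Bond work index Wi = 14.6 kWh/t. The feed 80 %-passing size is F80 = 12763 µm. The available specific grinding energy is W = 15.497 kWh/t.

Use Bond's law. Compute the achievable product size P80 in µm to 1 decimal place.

P80 = 75.6 µm

W = 10·Wi·(P80^(-½) − F80^(-½))
P80^(−½) = W/(10 Wi) + F80^(−½)
  = 15.4970/(10·14.6) + 1/√12763 = 0.106144 + 0.008852 = 0.114995
P80 = (1/0.114995)² = 8.6960² = 75.62 µm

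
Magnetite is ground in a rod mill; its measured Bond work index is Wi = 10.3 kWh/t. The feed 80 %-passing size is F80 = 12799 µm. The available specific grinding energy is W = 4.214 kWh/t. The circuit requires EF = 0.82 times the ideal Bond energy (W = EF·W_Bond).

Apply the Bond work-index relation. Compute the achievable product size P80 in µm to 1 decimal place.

P80 = 289.9 µm

Bond:  W = 10 Wi (1/√P − 1/√F)
W_Bond = W / EF = 4.214 / 0.82 = 5.1390 kWh/t
P80^-0.5 = F80^-0.5 + W_Bond/(10 Wi)
  = 5.1390/(10·10.3) + 1/√12799 = 0.049893 + 0.008839 = 0.058733
P80 = (1/0.058733)² = 17.0263² = 289.90 µm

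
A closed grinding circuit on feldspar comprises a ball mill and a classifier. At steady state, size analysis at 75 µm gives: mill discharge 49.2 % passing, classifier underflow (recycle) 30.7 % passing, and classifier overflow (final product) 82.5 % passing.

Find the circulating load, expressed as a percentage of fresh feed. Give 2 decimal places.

Two-product formula at 75 µm:
Fd + Rd = Ru + Fo ⇒ R/F = (o−d)/(d−u)
r = (82.5 − 49.2)/(49.2 − 30.7) = 33.3/18.5 = 1.8000
CL = 100·r = 180.00 %

CL = 180.00 %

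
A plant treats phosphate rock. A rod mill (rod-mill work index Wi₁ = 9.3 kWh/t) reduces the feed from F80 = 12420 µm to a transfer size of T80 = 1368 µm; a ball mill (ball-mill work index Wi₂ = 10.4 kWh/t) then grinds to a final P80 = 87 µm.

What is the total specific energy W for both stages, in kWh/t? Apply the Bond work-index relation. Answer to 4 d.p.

Bond: W = 10·Wi·(1/√P80 − 1/√F80)
Stage 1 (12420→1368 µm, Wi₁=9.3): W₁ = 10·9.3·(0.027037 − 0.008973) = 1.6799 kWh/t
Stage 2 (1368→87 µm, Wi₂=10.4): W₂ = 10·10.4·(0.107211 − 0.027037) = 8.3381 kWh/t
W = W₁ + W₂ = 1.6799 + 8.3381 = 10.0181 kWh/t

W = 10.0181 kWh/t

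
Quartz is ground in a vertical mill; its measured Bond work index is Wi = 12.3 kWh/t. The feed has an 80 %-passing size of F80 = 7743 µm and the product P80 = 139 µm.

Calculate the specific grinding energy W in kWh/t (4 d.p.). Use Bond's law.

W = 9.0349 kWh/t

W = 10·Wi·(P80^(-½) − F80^(-½))
1/√139 = 0.084819;  1/√7743 = 0.011364
W = 10·12.3·(0.084819 − 0.011364) = 9.0349 kWh/t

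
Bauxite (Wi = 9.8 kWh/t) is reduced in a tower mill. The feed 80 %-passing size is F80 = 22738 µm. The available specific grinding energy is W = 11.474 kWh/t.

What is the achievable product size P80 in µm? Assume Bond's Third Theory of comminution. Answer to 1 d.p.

W = 10 Wi / √P80 − 10 Wi / √F80
P80^(−½) = W/(10 Wi) + F80^(−½)
  = 11.4740/(10·9.8) + 1/√22738 = 0.117082 + 0.006632 = 0.123713
P80 = (1/0.123713)² = 8.0832² = 65.34 µm

P80 = 65.3 µm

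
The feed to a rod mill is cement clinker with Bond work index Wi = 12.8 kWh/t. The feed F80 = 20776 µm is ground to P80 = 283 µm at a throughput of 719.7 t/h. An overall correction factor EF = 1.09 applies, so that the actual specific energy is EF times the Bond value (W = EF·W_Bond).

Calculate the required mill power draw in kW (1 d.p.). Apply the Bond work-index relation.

P = 5272.3 kW

W = 10 Wi (1/√P80 − 1/√F80)  [Bond]
W = 10·12.8·(1/√283 − 1/√20776) = 10·12.8·(0.052506) = 6.7208 kWh/t
With EF = 1.09: W = 6.7208·1.09 = 7.3256 kWh/t
Power = W × throughput = 7.3256 kWh/t × 719.7 t/h = 5272.3 kW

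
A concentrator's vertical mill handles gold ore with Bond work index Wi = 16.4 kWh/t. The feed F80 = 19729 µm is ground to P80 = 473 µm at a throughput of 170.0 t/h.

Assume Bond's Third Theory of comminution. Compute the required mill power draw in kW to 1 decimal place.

W_Bond = 10·Wi·(1/√P₈₀ − 1/√F₈₀)
W = 10·16.4·(1/√473 − 1/√19729) = 10·16.4·(0.038861) = 6.3731 kWh/t
P = W·T = 6.3731·170.0 = 1083.4 kW

P = 1083.4 kW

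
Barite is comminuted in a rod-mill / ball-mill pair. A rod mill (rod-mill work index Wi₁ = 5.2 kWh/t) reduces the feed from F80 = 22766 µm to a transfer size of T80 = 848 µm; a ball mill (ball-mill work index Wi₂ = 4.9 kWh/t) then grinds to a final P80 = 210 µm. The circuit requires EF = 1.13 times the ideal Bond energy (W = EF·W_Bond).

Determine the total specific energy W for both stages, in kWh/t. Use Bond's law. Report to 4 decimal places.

W = 3.5479 kWh/t

W_Bond = 10·Wi·(1/√P₈₀ − 1/√F₈₀)
Stage 1 (22766→848 µm, Wi₁=5.2): W₁ = 10·5.2·(0.034340 − 0.006628) = 1.4411 kWh/t
Stage 2 (848→210 µm, Wi₂=4.9): W₂ = 10·4.9·(0.069007 − 0.034340) = 1.6987 kWh/t
W = W₁ + W₂ = 1.4411 + 1.6987 = 3.1397 kWh/t
Apply correction: 3.1397 × 1.13 = 3.5479 kWh/t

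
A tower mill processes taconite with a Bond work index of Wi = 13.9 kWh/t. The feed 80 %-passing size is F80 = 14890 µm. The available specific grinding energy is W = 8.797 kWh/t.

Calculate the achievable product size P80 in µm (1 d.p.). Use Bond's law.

W = 10 Wi / √P80 − 10 Wi / √F80
P80^-0.5 = F80^-0.5 + W/(10 Wi)
  = 8.7970/(10·13.9) + 1/√14890 = 0.063288 + 0.008195 = 0.071483
P80 = (1/0.071483)² = 13.9894² = 195.70 µm

P80 = 195.7 µm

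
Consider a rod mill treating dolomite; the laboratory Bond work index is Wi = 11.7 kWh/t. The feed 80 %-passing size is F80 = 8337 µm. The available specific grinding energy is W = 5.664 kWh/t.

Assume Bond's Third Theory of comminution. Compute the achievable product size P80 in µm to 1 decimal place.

W_Bond = 10·Wi·(1/√P₈₀ − 1/√F₈₀)
P80^(−½) = W/(10 Wi) + F80^(−½)
  = 5.6640/(10·11.7) + 1/√8337 = 0.048410 + 0.010952 = 0.059362
P80 = (1/0.059362)² = 16.8457² = 283.78 µm

P80 = 283.8 µm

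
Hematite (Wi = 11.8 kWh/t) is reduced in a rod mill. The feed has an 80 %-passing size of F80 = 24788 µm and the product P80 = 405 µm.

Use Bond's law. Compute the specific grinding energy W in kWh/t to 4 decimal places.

W = 5.1140 kWh/t

Bond: W = 10·Wi·(1/√P80 − 1/√F80)
1/√405 = 0.049690;  1/√24788 = 0.006352
W = 10·11.8·(0.049690 − 0.006352) = 5.1140 kWh/t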